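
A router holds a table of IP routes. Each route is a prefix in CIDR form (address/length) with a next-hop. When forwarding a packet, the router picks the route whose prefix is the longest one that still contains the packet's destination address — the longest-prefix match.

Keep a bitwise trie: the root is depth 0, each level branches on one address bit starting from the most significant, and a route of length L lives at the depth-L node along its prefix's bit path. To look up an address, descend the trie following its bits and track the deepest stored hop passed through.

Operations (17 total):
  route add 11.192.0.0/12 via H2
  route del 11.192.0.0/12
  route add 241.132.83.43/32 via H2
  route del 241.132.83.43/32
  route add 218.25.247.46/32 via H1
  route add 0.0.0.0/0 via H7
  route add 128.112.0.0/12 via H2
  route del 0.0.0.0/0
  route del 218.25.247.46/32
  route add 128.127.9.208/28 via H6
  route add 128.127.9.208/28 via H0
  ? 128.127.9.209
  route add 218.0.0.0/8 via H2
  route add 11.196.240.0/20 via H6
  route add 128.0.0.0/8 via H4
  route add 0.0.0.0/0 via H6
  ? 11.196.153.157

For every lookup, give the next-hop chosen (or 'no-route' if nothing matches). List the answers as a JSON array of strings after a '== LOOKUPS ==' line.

Process each operation:
  + 11.192.0.0/12 (H2) depth=12
  - 11.192.0.0/12 clear@12
  + 241.132.83.43/32 (H2) depth=32
  - 241.132.83.43/32 clear@32
  + 218.25.247.46/32 (H1) depth=32
  + 0.0.0.0/0 (H7) depth=0
  + 128.112.0.0/12 (H2) depth=12
  - 0.0.0.0/0 clear@0
  - 218.25.247.46/32 clear@32
  + 128.127.9.208/28 (H6) depth=28
  + 128.127.9.208/28 (H0) depth=28
  ? 128.127.9.209  path d0:-→d1:-→d2:-→d3:-→d4:-→d5:-→d6:-→d7:-→d8:-→d9:-→d10:-→d11:-→d12:H2→d13:-→d14:-→d15:-→d16:-→d17:-→d18:-→d19:-→d20:-→d21:-→d22:-→d23:-→d24:-→d25:-→d26:-→d27:-→d28:H0  best=H0
  + 218.0.0.0/8 (H2) depth=8
  + 11.196.240.0/20 (H6) depth=20
  + 128.0.0.0/8 (H4) depth=8
  + 0.0.0.0/0 (H6) depth=0
  ? 11.196.153.157  path d0:H6→d1:-→d2:-→d3:-→d4:-→d5:-→d6:-→d7:-→d8:-→d9:-→d10:-→d11:-→d12:-→d13:-→d14:-→d15:-→d16:-→d17:-  best=H6

== LOOKUPS ==
["H0","H6"]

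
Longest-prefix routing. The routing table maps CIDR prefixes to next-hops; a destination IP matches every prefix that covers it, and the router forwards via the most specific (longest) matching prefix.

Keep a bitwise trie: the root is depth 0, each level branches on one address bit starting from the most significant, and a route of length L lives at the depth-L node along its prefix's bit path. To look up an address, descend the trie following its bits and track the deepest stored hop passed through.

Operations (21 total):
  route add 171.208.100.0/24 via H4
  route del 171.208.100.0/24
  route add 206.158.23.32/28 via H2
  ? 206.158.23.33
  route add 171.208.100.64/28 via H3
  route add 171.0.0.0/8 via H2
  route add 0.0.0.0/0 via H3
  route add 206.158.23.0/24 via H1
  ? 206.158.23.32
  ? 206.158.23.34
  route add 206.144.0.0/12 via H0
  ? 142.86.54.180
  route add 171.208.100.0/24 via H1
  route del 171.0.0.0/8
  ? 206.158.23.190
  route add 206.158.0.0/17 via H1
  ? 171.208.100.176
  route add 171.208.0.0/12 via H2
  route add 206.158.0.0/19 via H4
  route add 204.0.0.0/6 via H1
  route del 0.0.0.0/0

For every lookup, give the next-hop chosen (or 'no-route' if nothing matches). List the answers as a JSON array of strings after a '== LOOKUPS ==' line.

Apply in order:
  add 171.208.100.0/24 -> H4 at depth 24
  - 171.208.100.0/24 clear@24
  add 206.158.23.32/28 -> H2 at depth 28
  lookup 206.158.23.33: bits 1100111010011110000101110010 walk d0:-→d1:-→d2:-→d3:-→d4:-→d5:-→d6:-→d7:-→d8:-→d9:-→d10:-→d11:-→d12:-→d13:-→d14:-→d15:-→d16:-→d17:-→d18:-→d19:-→d20:-→d21:-→d22:-→d23:-→d24:-→d25:-→d26:-→d27:-→d28:H2 -> H2
  add 171.208.100.64/28 -> H3 at depth 28
  add 171.0.0.0/8 -> H2 at depth 8
  add 0.0.0.0/0 -> H3 at depth 0
  add 206.158.23.0/24 -> H1 at depth 24
  lookup 206.158.23.32: bits 1100111010011110000101110010 walk d0:H3→d1:-→d2:-→d3:-→d4:-→d5:-→d6:-→d7:-→d8:-→d9:-→d10:-→d11:-→d12:-→d13:-→d14:-→d15:-→d16:-→d17:-→d18:-→d19:-→d20:-→d21:-→d22:-→d23:-→d24:H1→d25:-→d26:-→d27:-→d28:H2 -> H2
  lookup 206.158.23.34: bits 1100111010011110000101110010 walk d0:H3→d1:-→d2:-→d3:-→d4:-→d5:-→d6:-→d7:-→d8:-→d9:-→d10:-→d11:-→d12:-→d13:-→d14:-→d15:-→d16:-→d17:-→d18:-→d19:-→d20:-→d21:-→d22:-→d23:-→d24:H1→d25:-→d26:-→d27:-→d28:H2 -> H2
  add 206.144.0.0/12 -> H0 at depth 12
  lookup 142.86.54.180: bits 10 walk d0:H3→d1:-→d2:- -> H3
  add 171.208.100.0/24 -> H1 at depth 24
  - 171.0.0.0/8 clear@8
  lookup 206.158.23.190: bits 110011101001111000010111 walk d0:H3→d1:-→d2:-→d3:-→d4:-→d5:-→d6:-→d7:-→d8:-→d9:-→d10:-→d11:-→d12:H0→d13:-→d14:-→d15:-→d16:-→d17:-→d18:-→d19:-→d20:-→d21:-→d22:-→d23:-→d24:H1 -> H1
  add 206.158.0.0/17 -> H1 at depth 17
  lookup 171.208.100.176: bits 101010111101000001100100 walk d0:H3→d1:-→d2:-→d3:-→d4:-→d5:-→d6:-→d7:-→d8:-→d9:-→d10:-→d11:-→d12:-→d13:-→d14:-→d15:-→d16:-→d17:-→d18:-→d19:-→d20:-→d21:-→d22:-→d23:-→d24:H1 -> H1
  add 171.208.0.0/12 -> H2 at depth 12
  add 206.158.0.0/19 -> H4 at depth 19
  add 204.0.0.0/6 -> H1 at depth 6
  - 0.0.0.0/0 clear@0

== LOOKUPS ==
["H2","H2","H2","H3","H1","H1"]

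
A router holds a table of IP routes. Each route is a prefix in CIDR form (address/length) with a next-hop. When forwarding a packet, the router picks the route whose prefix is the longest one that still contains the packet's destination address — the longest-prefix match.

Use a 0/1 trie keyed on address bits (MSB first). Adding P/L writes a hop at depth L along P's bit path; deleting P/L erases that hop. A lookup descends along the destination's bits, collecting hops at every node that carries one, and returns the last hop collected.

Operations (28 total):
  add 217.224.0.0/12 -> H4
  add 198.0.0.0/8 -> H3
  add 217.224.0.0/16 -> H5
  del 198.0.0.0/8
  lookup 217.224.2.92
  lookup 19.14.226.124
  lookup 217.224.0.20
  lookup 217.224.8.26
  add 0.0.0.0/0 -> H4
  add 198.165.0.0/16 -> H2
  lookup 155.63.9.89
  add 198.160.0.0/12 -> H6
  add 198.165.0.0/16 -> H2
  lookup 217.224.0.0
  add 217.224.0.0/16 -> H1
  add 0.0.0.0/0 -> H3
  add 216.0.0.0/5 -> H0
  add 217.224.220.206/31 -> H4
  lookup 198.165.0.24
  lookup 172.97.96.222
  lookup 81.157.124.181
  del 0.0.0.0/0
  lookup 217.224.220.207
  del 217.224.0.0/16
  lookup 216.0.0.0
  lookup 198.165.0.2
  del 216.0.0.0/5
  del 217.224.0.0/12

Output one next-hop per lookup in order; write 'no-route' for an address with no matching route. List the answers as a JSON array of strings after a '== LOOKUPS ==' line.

Trace:
  + 217.224.0.0/12 (H4) depth=12
  + 198.0.0.0/8 (H3) depth=8
  + 217.224.0.0/16 (H5) depth=16
  del 198.0.0.0/8 (clear depth 8)
  ? 217.224.2.92  path d0:-→d1:-→d2:-→d3:-→d4:-→d5:-→d6:-→d7:-→d8:-→d9:-→d10:-→d11:-→d12:H4→d13:-→d14:-→d15:-→d16:H5  best=H5
  ? 19.14.226.124  path d0:-  best=no-route
  ? 217.224.0.20  path d0:-→d1:-→d2:-→d3:-→d4:-→d5:-→d6:-→d7:-→d8:-→d9:-→d10:-→d11:-→d12:H4→d13:-→d14:-→d15:-→d16:H5  best=H5
  ? 217.224.8.26  path d0:-→d1:-→d2:-→d3:-→d4:-→d5:-→d6:-→d7:-→d8:-→d9:-→d10:-→d11:-→d12:H4→d13:-→d14:-→d15:-→d16:H5  best=H5
  + 0.0.0.0/0 (H4) depth=0
  + 198.165.0.0/16 (H2) depth=16
  ? 155.63.9.89  path d0:H4→d1:-  best=H4
  + 198.160.0.0/12 (H6) depth=12
  + 198.165.0.0/16 (H2) depth=16
  ? 217.224.0.0  path d0:H4→d1:-→d2:-→d3:-→d4:-→d5:-→d6:-→d7:-→d8:-→d9:-→d10:-→d11:-→d12:H4→d13:-→d14:-→d15:-→d16:H5  best=H5
  + 217.224.0.0/16 (H1) depth=16
  + 0.0.0.0/0 (H3) depth=0
  + 216.0.0.0/5 (H0) depth=5
  + 217.224.220.206/31 (H4) depth=31
  ? 198.165.0.24  path d0:H3→d1:-→d2:-→d3:-→d4:-→d5:-→d6:-→d7:-→d8:-→d9:-→d10:-→d11:-→d12:H6→d13:-→d14:-→d15:-→d16:H2  best=H2
  ? 172.97.96.222  path d0:H3→d1:-  best=H3
  ? 81.157.124.181  path d0:H3  best=H3
  del 0.0.0.0/0 (clear depth 0)
  ? 217.224.220.207  path d0:-→d1:-→d2:-→d3:-→d4:-→d5:H0→d6:-→d7:-→d8:-→d9:-→d10:-→d11:-→d12:H4→d13:-→d14:-→d15:-→d16:H1→d17:-→d18:-→d19:-→d20:-→d21:-→d22:-→d23:-→d24:-→d25:-→d26:-→d27:-→d28:-→d29:-→d30:-→d31:H4  best=H4
  del 217.224.0.0/16 (clear depth 16)
  ? 216.0.0.0  path d0:-→d1:-→d2:-→d3:-→d4:-→d5:H0→d6:-→d7:-  best=H0
  ? 198.165.0.2  path d0:-→d1:-→d2:-→d3:-→d4:-→d5:-→d6:-→d7:-→d8:-→d9:-→d10:-→d11:-→d12:H6→d13:-→d14:-→d15:-→d16:H2  best=H2
  del 216.0.0.0/5 (clear depth 5)
  del 217.224.0.0/12 (clear depth 12)

== LOOKUPS ==
["H5","no-route","H5","H5","H4","H5","H2","H3","H3","H4","H0","H2"]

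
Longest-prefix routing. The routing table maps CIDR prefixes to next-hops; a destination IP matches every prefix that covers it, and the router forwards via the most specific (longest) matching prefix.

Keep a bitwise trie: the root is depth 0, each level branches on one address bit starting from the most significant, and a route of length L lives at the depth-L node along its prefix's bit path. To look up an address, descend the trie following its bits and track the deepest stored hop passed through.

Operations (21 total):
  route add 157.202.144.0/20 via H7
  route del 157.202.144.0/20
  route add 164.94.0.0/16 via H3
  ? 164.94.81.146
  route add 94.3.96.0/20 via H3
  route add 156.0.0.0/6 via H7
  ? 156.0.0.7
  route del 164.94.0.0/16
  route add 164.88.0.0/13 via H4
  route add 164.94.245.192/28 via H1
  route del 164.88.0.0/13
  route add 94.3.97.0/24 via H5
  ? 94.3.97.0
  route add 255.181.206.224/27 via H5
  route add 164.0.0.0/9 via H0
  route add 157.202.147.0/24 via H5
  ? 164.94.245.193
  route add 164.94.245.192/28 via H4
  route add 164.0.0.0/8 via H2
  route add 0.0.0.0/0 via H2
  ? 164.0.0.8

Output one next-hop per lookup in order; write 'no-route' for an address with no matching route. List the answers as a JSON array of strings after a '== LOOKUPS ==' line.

Trace:
  + 157.202.144.0/20 (H7) depth=20
  del 157.202.144.0/20 (clear depth 20)
  + 164.94.0.0/16 (H3) depth=16
  Q 164.94.81.146: descend 1010010001011110 ; hops seen [H3] ; pick H3
  + 94.3.96.0/20 (H3) depth=20
  + 156.0.0.0/6 (H7) depth=6
  Q 156.0.0.7: descend 1001110 ; hops seen [H7] ; pick H7
  del 164.94.0.0/16 (clear depth 16)
  + 164.88.0.0/13 (H4) depth=13
  + 164.94.245.192/28 (H1) depth=28
  del 164.88.0.0/13 (clear depth 13)
  + 94.3.97.0/24 (H5) depth=24
  Q 94.3.97.0: descend 010111100000001101100001 ; hops seen [H3,H5] ; pick H5
  + 255.181.206.224/27 (H5) depth=27
  + 164.0.0.0/9 (H0) depth=9
  + 157.202.147.0/24 (H5) depth=24
  Q 164.94.245.193: descend 1010010001011110111101011100 ; hops seen [H0,H1] ; pick H1
  + 164.94.245.192/28 (H4) depth=28
  + 164.0.0.0/8 (H2) depth=8
  + 0.0.0.0/0 (H2) depth=0
  Q 164.0.0.8: descend 101001000 ; hops seen [H2,H2,H0] ; pick H0

== LOOKUPS ==
["H3","H7","H5","H1","H0"]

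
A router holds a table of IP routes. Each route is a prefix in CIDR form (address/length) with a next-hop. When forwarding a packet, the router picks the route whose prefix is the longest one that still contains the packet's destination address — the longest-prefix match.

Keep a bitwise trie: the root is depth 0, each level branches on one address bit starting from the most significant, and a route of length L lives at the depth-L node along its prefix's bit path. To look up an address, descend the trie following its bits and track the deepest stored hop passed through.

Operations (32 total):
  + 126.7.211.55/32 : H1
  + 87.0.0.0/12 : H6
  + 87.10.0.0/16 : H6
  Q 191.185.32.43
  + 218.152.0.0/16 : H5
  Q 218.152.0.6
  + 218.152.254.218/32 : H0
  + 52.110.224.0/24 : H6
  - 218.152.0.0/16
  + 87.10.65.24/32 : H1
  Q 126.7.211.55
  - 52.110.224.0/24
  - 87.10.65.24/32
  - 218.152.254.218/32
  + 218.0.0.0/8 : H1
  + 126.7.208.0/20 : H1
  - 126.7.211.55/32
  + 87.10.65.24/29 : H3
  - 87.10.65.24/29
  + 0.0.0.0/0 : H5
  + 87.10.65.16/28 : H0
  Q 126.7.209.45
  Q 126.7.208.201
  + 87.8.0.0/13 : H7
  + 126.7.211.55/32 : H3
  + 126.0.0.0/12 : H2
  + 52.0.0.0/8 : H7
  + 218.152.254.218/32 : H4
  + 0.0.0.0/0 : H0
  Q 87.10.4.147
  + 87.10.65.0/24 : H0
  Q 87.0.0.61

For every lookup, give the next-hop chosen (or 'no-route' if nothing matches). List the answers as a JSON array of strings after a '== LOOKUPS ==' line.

Trace:
  add 126.7.211.55/32 -> H1 at depth 32
  add 87.0.0.0/12 -> H6 at depth 12
  add 87.10.0.0/16 -> H6 at depth 16
  ? 191.185.32.43  path d0:-  best=no-route
  add 218.152.0.0/16 -> H5 at depth 16
  ? 218.152.0.6  path d0:-→d1:-→d2:-→d3:-→d4:-→d5:-→d6:-→d7:-→d8:-→d9:-→d10:-→d11:-→d12:-→d13:-→d14:-→d15:-→d16:H5  best=H5
  add 218.152.254.218/32 -> H0 at depth 32
  add 52.110.224.0/24 -> H6 at depth 24
  - 218.152.0.0/16 clear@16
  add 87.10.65.24/32 -> H1 at depth 32
  ? 126.7.211.55  path d0:-→d1:-→d2:-→d3:-→d4:-→d5:-→d6:-→d7:-→d8:-→d9:-→d10:-→d11:-→d12:-→d13:-→d14:-→d15:-→d16:-→d17:-→d18:-→d19:-→d20:-→d21:-→d22:-→d23:-→d24:-→d25:-→d26:-→d27:-→d28:-→d29:-→d30:-→d31:-→d32:H1  best=H1
  - 52.110.224.0/24 clear@24
  - 87.10.65.24/32 clear@32
  - 218.152.254.218/32 clear@32
  add 218.0.0.0/8 -> H1 at depth 8
  add 126.7.208.0/20 -> H1 at depth 20
  - 126.7.211.55/32 clear@32
  add 87.10.65.24/29 -> H3 at depth 29
  - 87.10.65.24/29 clear@29
  add 0.0.0.0/0 -> H5 at depth 0
  add 87.10.65.16/28 -> H0 at depth 28
  ? 126.7.209.45  path d0:H5→d1:-→d2:-→d3:-→d4:-→d5:-→d6:-→d7:-→d8:-→d9:-→d10:-→d11:-→d12:-→d13:-→d14:-→d15:-→d16:-→d17:-→d18:-→d19:-→d20:H1→d21:-→d22:-  best=H1
  ? 126.7.208.201  path d0:H5→d1:-→d2:-→d3:-→d4:-→d5:-→d6:-→d7:-→d8:-→d9:-→d10:-→d11:-→d12:-→d13:-→d14:-→d15:-→d16:-→d17:-→d18:-→d19:-→d20:H1→d21:-→d22:-  best=H1
  add 87.8.0.0/13 -> H7 at depth 13
  add 126.7.211.55/32 -> H3 at depth 32
  add 126.0.0.0/12 -> H2 at depth 12
  add 52.0.0.0/8 -> H7 at depth 8
  add 218.152.254.218/32 -> H4 at depth 32
  add 0.0.0.0/0 -> H0 at depth 0
  ? 87.10.4.147  path d0:H0→d1:-→d2:-→d3:-→d4:-→d5:-→d6:-→d7:-→d8:-→d9:-→d10:-→d11:-→d12:H6→d13:H7→d14:-→d15:-→d16:H6→d17:-  best=H6
  add 87.10.65.0/24 -> H0 at depth 24
  ? 87.0.0.61  path d0:H0→d1:-→d2:-→d3:-→d4:-→d5:-→d6:-→d7:-→d8:-→d9:-→d10:-→d11:-→d12:H6  best=H6

== LOOKUPS ==
["no-route","H5","H1","H1","H1","H6","H6"]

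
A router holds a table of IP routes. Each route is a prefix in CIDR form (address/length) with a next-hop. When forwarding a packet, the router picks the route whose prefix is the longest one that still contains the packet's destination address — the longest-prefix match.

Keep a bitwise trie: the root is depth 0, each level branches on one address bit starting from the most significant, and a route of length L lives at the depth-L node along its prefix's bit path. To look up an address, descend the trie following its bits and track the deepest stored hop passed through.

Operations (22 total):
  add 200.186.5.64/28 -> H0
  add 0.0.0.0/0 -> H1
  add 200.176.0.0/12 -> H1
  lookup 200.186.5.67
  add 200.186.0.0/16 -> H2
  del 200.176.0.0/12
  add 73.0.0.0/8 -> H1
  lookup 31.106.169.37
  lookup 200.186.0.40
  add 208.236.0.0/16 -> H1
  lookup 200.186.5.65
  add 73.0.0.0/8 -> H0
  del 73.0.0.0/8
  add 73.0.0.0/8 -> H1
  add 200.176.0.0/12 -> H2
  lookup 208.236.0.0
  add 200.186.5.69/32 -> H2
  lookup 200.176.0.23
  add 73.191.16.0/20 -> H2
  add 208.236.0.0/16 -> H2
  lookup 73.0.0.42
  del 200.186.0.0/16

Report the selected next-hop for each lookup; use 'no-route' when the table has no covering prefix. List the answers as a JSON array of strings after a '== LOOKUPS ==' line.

Trace:
  + 200.186.5.64/28 (H0) depth=28
  + 0.0.0.0/0 (H1) depth=0
  + 200.176.0.0/12 (H1) depth=12
  lookup 200.186.5.67: bits 1100100010111010000001010100 walk d0:H1→d1:-→d2:-→d3:-→d4:-→d5:-→d6:-→d7:-→d8:-→d9:-→d10:-→d11:-→d12:H1→d13:-→d14:-→d15:-→d16:-→d17:-→d18:-→d19:-→d20:-→d21:-→d22:-→d23:-→d24:-→d25:-→d26:-→d27:-→d28:H0 -> H0
  + 200.186.0.0/16 (H2) depth=16
  del 200.176.0.0/12 (clear depth 12)
  + 73.0.0.0/8 (H1) depth=8
  lookup 31.106.169.37: bits 0 walk d0:H1→d1:- -> H1
  lookup 200.186.0.40: bits 110010001011101000000 walk d0:H1→d1:-→d2:-→d3:-→d4:-→d5:-→d6:-→d7:-→d8:-→d9:-→d10:-→d11:-→d12:-→d13:-→d14:-→d15:-→d16:H2→d17:-→d18:-→d19:-→d20:-→d21:- -> H2
  + 208.236.0.0/16 (H1) depth=16
  lookup 200.186.5.65: bits 1100100010111010000001010100 walk d0:H1→d1:-→d2:-→d3:-→d4:-→d5:-→d6:-→d7:-→d8:-→d9:-→d10:-→d11:-→d12:-→d13:-→d14:-→d15:-→d16:H2→d17:-→d18:-→d19:-→d20:-→d21:-→d22:-→d23:-→d24:-→d25:-→d26:-→d27:-→d28:H0 -> H0
  + 73.0.0.0/8 (H0) depth=8
  del 73.0.0.0/8 (clear depth 8)
  + 73.0.0.0/8 (H1) depth=8
  + 200.176.0.0/12 (H2) depth=12
  lookup 208.236.0.0: bits 1101000011101100 walk d0:H1→d1:-→d2:-→d3:-→d4:-→d5:-→d6:-→d7:-→d8:-→d9:-→d10:-→d11:-→d12:-→d13:-→d14:-→d15:-→d16:H1 -> H1
  + 200.186.5.69/32 (H2) depth=32
  lookup 200.176.0.23: bits 110010001011 walk d0:H1→d1:-→d2:-→d3:-→d4:-→d5:-→d6:-→d7:-→d8:-→d9:-→d10:-→d11:-→d12:H2 -> H2
  + 73.191.16.0/20 (H2) depth=20
  + 208.236.0.0/16 (H2) depth=16
  lookup 73.0.0.42: bits 01001001 walk d0:H1→d1:-→d2:-→d3:-→d4:-→d5:-→d6:-→d7:-→d8:H1 -> H1
  del 200.186.0.0/16 (clear depth 16)

== LOOKUPS ==
["H0","H1","H2","H0","H1","H2","H1"]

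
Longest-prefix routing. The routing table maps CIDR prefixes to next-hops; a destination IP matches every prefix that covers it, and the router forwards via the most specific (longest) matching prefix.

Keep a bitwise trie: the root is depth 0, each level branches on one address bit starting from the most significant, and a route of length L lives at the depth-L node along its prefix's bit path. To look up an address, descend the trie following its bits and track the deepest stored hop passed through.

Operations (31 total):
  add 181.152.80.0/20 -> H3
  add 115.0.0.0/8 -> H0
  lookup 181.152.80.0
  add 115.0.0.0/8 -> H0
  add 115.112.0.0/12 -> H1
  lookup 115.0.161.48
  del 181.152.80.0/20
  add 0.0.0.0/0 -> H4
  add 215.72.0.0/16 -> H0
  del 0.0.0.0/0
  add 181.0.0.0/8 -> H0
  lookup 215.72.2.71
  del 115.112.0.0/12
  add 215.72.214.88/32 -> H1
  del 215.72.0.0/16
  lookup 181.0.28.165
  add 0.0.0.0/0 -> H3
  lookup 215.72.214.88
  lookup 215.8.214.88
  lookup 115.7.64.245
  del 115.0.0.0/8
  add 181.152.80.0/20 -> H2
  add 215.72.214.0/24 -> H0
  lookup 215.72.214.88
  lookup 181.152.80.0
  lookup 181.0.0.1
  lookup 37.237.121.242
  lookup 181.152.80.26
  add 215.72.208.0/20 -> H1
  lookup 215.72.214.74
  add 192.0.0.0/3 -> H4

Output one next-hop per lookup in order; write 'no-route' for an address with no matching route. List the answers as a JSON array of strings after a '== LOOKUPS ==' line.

Trace:
  add 181.152.80.0/20 -> H3 at depth 20
  add 115.0.0.0/8 -> H0 at depth 8
  Q 181.152.80.0: descend 10110101100110000101 ; hops seen [H3] ; pick H3
  add 115.0.0.0/8 -> H0 at depth 8
  add 115.112.0.0/12 -> H1 at depth 12
  Q 115.0.161.48: descend 011100110 ; hops seen [H0] ; pick H0
  - 181.152.80.0/20 clear@20
  add 0.0.0.0/0 -> H4 at depth 0
  add 215.72.0.0/16 -> H0 at depth 16
  - 0.0.0.0/0 clear@0
  add 181.0.0.0/8 -> H0 at depth 8
  Q 215.72.2.71: descend 1101011101001000 ; hops seen [H0] ; pick H0
  - 115.112.0.0/12 clear@12
  add 215.72.214.88/32 -> H1 at depth 32
  - 215.72.0.0/16 clear@16
  Q 181.0.28.165: descend 10110101 ; hops seen [H0] ; pick H0
  add 0.0.0.0/0 -> H3 at depth 0
  Q 215.72.214.88: descend 11010111010010001101011001011000 ; hops seen [H3,H1] ; pick H1
  Q 215.8.214.88: descend 110101110 ; hops seen [H3] ; pick H3
  Q 115.7.64.245: descend 011100110 ; hops seen [H3,H0] ; pick H0
  - 115.0.0.0/8 clear@8
  add 181.152.80.0/20 -> H2 at depth 20
  add 215.72.214.0/24 -> H0 at depth 24
  Q 215.72.214.88: descend 11010111010010001101011001011000 ; hops seen [H3,H0,H1] ; pick H1
  Q 181.152.80.0: descend 10110101100110000101 ; hops seen [H3,H0,H2] ; pick H2
  Q 181.0.0.1: descend 10110101 ; hops seen [H3,H0] ; pick H0
  Q 37.237.121.242: descend 0 ; hops seen [H3] ; pick H3
  Q 181.152.80.26: descend 10110101100110000101 ; hops seen [H3,H0,H2] ; pick H2
  add 215.72.208.0/20 -> H1 at depth 20
  Q 215.72.214.74: descend 110101110100100011010110010 ; hops seen [H3,H1,H0] ; pick H0
  add 192.0.0.0/3 -> H4 at depth 3

== LOOKUPS ==
["H3","H0","H0","H0","H1","H3","H0","H1","H2","H0","H3","H2","H0"]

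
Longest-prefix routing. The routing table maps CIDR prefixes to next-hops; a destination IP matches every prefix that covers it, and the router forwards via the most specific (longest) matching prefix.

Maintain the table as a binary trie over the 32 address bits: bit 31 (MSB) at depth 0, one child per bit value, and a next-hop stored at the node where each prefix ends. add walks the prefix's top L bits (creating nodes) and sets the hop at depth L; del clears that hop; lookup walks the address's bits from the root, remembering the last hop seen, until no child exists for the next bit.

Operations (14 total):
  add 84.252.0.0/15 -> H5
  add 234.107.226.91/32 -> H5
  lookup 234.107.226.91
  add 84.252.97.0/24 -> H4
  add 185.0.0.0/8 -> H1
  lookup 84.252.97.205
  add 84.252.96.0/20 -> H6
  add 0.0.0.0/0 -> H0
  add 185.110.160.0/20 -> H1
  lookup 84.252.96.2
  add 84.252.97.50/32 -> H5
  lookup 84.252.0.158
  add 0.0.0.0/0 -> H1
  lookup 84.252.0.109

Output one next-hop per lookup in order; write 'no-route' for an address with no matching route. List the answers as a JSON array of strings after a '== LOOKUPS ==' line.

Process each operation:
  + 84.252.0.0/15 (H5) depth=15
  + 234.107.226.91/32 (H5) depth=32
  lookup 234.107.226.91: bits 11101010011010111110001001011011 walk d0:-→d1:-→d2:-→d3:-→d4:-→d5:-→d6:-→d7:-→d8:-→d9:-→d10:-→d11:-→d12:-→d13:-→d14:-→d15:-→d16:-→d17:-→d18:-→d19:-→d20:-→d21:-→d22:-→d23:-→d24:-→d25:-→d26:-→d27:-→d28:-→d29:-→d30:-→d31:-→d32:H5 -> H5
  + 84.252.97.0/24 (H4) depth=24
  + 185.0.0.0/8 (H1) depth=8
  lookup 84.252.97.205: bits 010101001111110001100001 walk d0:-→d1:-→d2:-→d3:-→d4:-→d5:-→d6:-→d7:-→d8:-→d9:-→d10:-→d11:-→d12:-→d13:-→d14:-→d15:H5→d16:-→d17:-→d18:-→d19:-→d20:-→d21:-→d22:-→d23:-→d24:H4 -> H4
  + 84.252.96.0/20 (H6) depth=20
  + 0.0.0.0/0 (H0) depth=0
  + 185.110.160.0/20 (H1) depth=20
  lookup 84.252.96.2: bits 01010100111111000110000 walk d0:H0→d1:-→d2:-→d3:-→d4:-→d5:-→d6:-→d7:-→d8:-→d9:-→d10:-→d11:-→d12:-→d13:-→d14:-→d15:H5→d16:-→d17:-→d18:-→d19:-→d20:H6→d21:-→d22:-→d23:- -> H6
  + 84.252.97.50/32 (H5) depth=32
  lookup 84.252.0.158: bits 01010100111111000 walk d0:H0→d1:-→d2:-→d3:-→d4:-→d5:-→d6:-→d7:-→d8:-→d9:-→d10:-→d11:-→d12:-→d13:-→d14:-→d15:H5→d16:-→d17:- -> H5
  + 0.0.0.0/0 (H1) depth=0
  lookup 84.252.0.109: bits 01010100111111000 walk d0:H1→d1:-→d2:-→d3:-→d4:-→d5:-→d6:-→d7:-→d8:-→d9:-→d10:-→d11:-→d12:-→d13:-→d14:-→d15:H5→d16:-→d17:- -> H5

== LOOKUPS ==
["H5","H4","H6","H5","H5"]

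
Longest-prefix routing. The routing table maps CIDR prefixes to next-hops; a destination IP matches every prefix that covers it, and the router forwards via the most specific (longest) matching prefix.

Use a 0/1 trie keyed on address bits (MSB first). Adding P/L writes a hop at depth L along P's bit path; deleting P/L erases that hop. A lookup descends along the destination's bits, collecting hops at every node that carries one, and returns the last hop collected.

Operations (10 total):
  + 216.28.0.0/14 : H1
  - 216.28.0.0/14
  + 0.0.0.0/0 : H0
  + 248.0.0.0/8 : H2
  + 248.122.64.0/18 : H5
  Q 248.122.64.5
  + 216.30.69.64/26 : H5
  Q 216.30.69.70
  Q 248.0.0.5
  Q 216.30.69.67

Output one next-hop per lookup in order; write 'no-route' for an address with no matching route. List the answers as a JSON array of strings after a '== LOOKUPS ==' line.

Apply in order:
  + 216.28.0.0/14 (H1) depth=14
  del 216.28.0.0/14 (clear depth 14)
  + 0.0.0.0/0 (H0) depth=0
  + 248.0.0.0/8 (H2) depth=8
  + 248.122.64.0/18 (H5) depth=18
  ? 248.122.64.5  path d0:H0→d1:-→d2:-→d3:-→d4:-→d5:-→d6:-→d7:-→d8:H2→d9:-→d10:-→d11:-→d12:-→d13:-→d14:-→d15:-→d16:-→d17:-→d18:H5  best=H5
  + 216.30.69.64/26 (H5) depth=26
  ? 216.30.69.70  path d0:H0→d1:-→d2:-→d3:-→d4:-→d5:-→d6:-→d7:-→d8:-→d9:-→d10:-→d11:-→d12:-→d13:-→d14:-→d15:-→d16:-→d17:-→d18:-→d19:-→d20:-→d21:-→d22:-→d23:-→d24:-→d25:-→d26:H5  best=H5
  ? 248.0.0.5  path d0:H0→d1:-→d2:-→d3:-→d4:-→d5:-→d6:-→d7:-→d8:H2→d9:-  best=H2
  ? 216.30.69.67  path d0:H0→d1:-→d2:-→d3:-→d4:-→d5:-→d6:-→d7:-→d8:-→d9:-→d10:-→d11:-→d12:-→d13:-→d14:-→d15:-→d16:-→d17:-→d18:-→d19:-→d20:-→d21:-→d22:-→d23:-→d24:-→d25:-→d26:H5  best=H5

== LOOKUPS ==
["H5","H5","H2","H5"]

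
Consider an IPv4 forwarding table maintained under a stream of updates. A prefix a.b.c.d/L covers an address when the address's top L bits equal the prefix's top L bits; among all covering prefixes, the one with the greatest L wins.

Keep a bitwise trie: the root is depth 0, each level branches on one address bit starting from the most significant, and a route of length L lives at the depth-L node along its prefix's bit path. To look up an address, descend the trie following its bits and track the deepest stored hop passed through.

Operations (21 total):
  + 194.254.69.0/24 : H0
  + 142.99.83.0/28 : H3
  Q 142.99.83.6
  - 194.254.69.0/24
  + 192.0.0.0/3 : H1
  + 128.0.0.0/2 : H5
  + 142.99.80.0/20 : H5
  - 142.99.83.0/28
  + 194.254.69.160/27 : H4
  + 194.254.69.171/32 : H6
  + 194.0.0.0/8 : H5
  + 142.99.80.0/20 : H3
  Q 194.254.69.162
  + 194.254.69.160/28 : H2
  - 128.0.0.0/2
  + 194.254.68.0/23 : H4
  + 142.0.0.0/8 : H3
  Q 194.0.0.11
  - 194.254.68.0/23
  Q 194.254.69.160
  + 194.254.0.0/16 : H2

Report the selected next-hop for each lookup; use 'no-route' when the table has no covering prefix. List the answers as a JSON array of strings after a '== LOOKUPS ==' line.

Process each operation:
  + 194.254.69.0/24 (H0) depth=24
  + 142.99.83.0/28 (H3) depth=28
  ? 142.99.83.6  path d0:-→d1:-→d2:-→d3:-→d4:-→d5:-→d6:-→d7:-→d8:-→d9:-→d10:-→d11:-→d12:-→d13:-→d14:-→d15:-→d16:-→d17:-→d18:-→d19:-→d20:-→d21:-→d22:-→d23:-→d24:-→d25:-→d26:-→d27:-→d28:H3  best=H3
  - 194.254.69.0/24 clear@24
  + 192.0.0.0/3 (H1) depth=3
  + 128.0.0.0/2 (H5) depth=2
  + 142.99.80.0/20 (H5) depth=20
  - 142.99.83.0/28 clear@28
  + 194.254.69.160/27 (H4) depth=27
  + 194.254.69.171/32 (H6) depth=32
  + 194.0.0.0/8 (H5) depth=8
  + 142.99.80.0/20 (H3) depth=20
  ? 194.254.69.162  path d0:-→d1:-→d2:-→d3:H1→d4:-→d5:-→d6:-→d7:-→d8:H5→d9:-→d10:-→d11:-→d12:-→d13:-→d14:-→d15:-→d16:-→d17:-→d18:-→d19:-→d20:-→d21:-→d22:-→d23:-→d24:-→d25:-→d26:-→d27:H4→d28:-  best=H4
  + 194.254.69.160/28 (H2) depth=28
  - 128.0.0.0/2 clear@2
  + 194.254.68.0/23 (H4) depth=23
  + 142.0.0.0/8 (H3) depth=8
  ? 194.0.0.11  path d0:-→d1:-→d2:-→d3:H1→d4:-→d5:-→d6:-→d7:-→d8:H5  best=H5
  - 194.254.68.0/23 clear@23
  ? 194.254.69.160  path d0:-→d1:-→d2:-→d3:H1→d4:-→d5:-→d6:-→d7:-→d8:H5→d9:-→d10:-→d11:-→d12:-→d13:-→d14:-→d15:-→d16:-→d17:-→d18:-→d19:-→d20:-→d21:-→d22:-→d23:-→d24:-→d25:-→d26:-→d27:H4→d28:H2  best=H2
  + 194.254.0.0/16 (H2) depth=16

== LOOKUPS ==
["H3","H4","H5","H2"]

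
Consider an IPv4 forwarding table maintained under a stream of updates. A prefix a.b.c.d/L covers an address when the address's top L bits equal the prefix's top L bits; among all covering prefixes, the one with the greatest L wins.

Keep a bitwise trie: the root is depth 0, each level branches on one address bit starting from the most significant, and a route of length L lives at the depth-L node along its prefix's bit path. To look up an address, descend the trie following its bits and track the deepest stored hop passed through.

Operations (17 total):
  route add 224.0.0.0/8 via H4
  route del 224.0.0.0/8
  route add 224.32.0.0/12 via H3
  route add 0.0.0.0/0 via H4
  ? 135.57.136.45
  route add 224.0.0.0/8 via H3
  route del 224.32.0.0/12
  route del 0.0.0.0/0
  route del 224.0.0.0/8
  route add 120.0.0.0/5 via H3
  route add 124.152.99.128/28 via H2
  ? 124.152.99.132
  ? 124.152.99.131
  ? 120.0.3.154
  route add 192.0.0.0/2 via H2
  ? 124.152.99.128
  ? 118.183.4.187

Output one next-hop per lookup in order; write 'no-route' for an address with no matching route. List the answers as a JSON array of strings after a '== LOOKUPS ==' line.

Trace:
  add 224.0.0.0/8 -> H4 at depth 8
  - 224.0.0.0/8 clear@8
  add 224.32.0.0/12 -> H3 at depth 12
  add 0.0.0.0/0 -> H4 at depth 0
  ? 135.57.136.45  path d0:H4→d1:-  best=H4
  add 224.0.0.0/8 -> H3 at depth 8
  - 224.32.0.0/12 clear@12
  - 0.0.0.0/0 clear@0
  - 224.0.0.0/8 clear@8
  add 120.0.0.0/5 -> H3 at depth 5
  add 124.152.99.128/28 -> H2 at depth 28
  ? 124.152.99.132  path d0:-→d1:-→d2:-→d3:-→d4:-→d5:H3→d6:-→d7:-→d8:-→d9:-→d10:-→d11:-→d12:-→d13:-→d14:-→d15:-→d16:-→d17:-→d18:-→d19:-→d20:-→d21:-→d22:-→d23:-→d24:-→d25:-→d26:-→d27:-→d28:H2  best=H2
  ? 124.152.99.131  path d0:-→d1:-→d2:-→d3:-→d4:-→d5:H3→d6:-→d7:-→d8:-→d9:-→d10:-→d11:-→d12:-→d13:-→d14:-→d15:-→d16:-→d17:-→d18:-→d19:-→d20:-→d21:-→d22:-→d23:-→d24:-→d25:-→d26:-→d27:-→d28:H2  best=H2
  ? 120.0.3.154  path d0:-→d1:-→d2:-→d3:-→d4:-→d5:H3  best=H3
  add 192.0.0.0/2 -> H2 at depth 2
  ? 124.152.99.128  path d0:-→d1:-→d2:-→d3:-→d4:-→d5:H3→d6:-→d7:-→d8:-→d9:-→d10:-→d11:-→d12:-→d13:-→d14:-→d15:-→d16:-→d17:-→d18:-→d19:-→d20:-→d21:-→d22:-→d23:-→d24:-→d25:-→d26:-→d27:-→d28:H2  best=H2
  ? 118.183.4.187  path d0:-→d1:-→d2:-→d3:-→d4:-  best=no-route

== LOOKUPS ==
["H4","H2","H2","H3","H2","no-route"]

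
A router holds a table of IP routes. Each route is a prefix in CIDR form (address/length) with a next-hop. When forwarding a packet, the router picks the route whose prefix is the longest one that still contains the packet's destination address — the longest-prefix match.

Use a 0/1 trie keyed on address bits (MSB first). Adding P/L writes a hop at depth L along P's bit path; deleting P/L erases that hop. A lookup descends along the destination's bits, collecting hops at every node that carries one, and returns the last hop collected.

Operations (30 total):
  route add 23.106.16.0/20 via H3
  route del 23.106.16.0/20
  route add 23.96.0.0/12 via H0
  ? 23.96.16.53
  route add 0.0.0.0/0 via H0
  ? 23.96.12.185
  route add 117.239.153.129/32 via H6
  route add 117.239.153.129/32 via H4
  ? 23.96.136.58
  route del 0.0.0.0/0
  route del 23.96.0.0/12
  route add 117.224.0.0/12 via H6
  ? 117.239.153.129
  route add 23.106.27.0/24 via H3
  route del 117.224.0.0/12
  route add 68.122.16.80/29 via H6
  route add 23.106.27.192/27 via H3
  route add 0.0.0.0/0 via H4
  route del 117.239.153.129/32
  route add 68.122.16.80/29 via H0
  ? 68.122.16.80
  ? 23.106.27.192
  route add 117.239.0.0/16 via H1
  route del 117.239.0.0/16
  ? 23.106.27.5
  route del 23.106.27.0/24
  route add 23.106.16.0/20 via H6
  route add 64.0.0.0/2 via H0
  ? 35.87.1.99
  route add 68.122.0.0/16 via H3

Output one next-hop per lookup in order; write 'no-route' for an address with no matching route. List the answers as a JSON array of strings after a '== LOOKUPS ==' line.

Apply in order:
  + 23.106.16.0/20 (H3) depth=20
  del 23.106.16.0/20 (clear depth 20)
  + 23.96.0.0/12 (H0) depth=12
  lookup 23.96.16.53: bits 000101110110 walk d0:-→d1:-→d2:-→d3:-→d4:-→d5:-→d6:-→d7:-→d8:-→d9:-→d10:-→d11:-→d12:H0 -> H0
  + 0.0.0.0/0 (H0) depth=0
  lookup 23.96.12.185: bits 000101110110 walk d0:H0→d1:-→d2:-→d3:-→d4:-→d5:-→d6:-→d7:-→d8:-→d9:-→d10:-→d11:-→d12:H0 -> H0
  + 117.239.153.129/32 (H6) depth=32
  + 117.239.153.129/32 (H4) depth=32
  lookup 23.96.136.58: bits 000101110110 walk d0:H0→d1:-→d2:-→d3:-→d4:-→d5:-→d6:-→d7:-→d8:-→d9:-→d10:-→d11:-→d12:H0 -> H0
  del 0.0.0.0/0 (clear depth 0)
  del 23.96.0.0/12 (clear depth 12)
  + 117.224.0.0/12 (H6) depth=12
  lookup 117.239.153.129: bits 01110101111011111001100110000001 walk d0:-→d1:-→d2:-→d3:-→d4:-→d5:-→d6:-→d7:-→d8:-→d9:-→d10:-→d11:-→d12:H6→d13:-→d14:-→d15:-→d16:-→d17:-→d18:-→d19:-→d20:-→d21:-→d22:-→d23:-→d24:-→d25:-→d26:-→d27:-→d28:-→d29:-→d30:-→d31:-→d32:H4 -> H4
  + 23.106.27.0/24 (H3) depth=24
  del 117.224.0.0/12 (clear depth 12)
  + 68.122.16.80/29 (H6) depth=29
  + 23.106.27.192/27 (H3) depth=27
  + 0.0.0.0/0 (H4) depth=0
  del 117.239.153.129/32 (clear depth 32)
  + 68.122.16.80/29 (H0) depth=29
  lookup 68.122.16.80: bits 01000100011110100001000001010 walk d0:H4→d1:-→d2:-→d3:-→d4:-→d5:-→d6:-→d7:-→d8:-→d9:-→d10:-→d11:-→d12:-→d13:-→d14:-→d15:-→d16:-→d17:-→d18:-→d19:-→d20:-→d21:-→d22:-→d23:-→d24:-→d25:-→d26:-→d27:-→d28:-→d29:H0 -> H0
  lookup 23.106.27.192: bits 000101110110101000011011110 walk d0:H4→d1:-→d2:-→d3:-→d4:-→d5:-→d6:-→d7:-→d8:-→d9:-→d10:-→d11:-→d12:-→d13:-→d14:-→d15:-→d16:-→d17:-→d18:-→d19:-→d20:-→d21:-→d22:-→d23:-→d24:H3→d25:-→d26:-→d27:H3 -> H3
  + 117.239.0.0/16 (H1) depth=16
  del 117.239.0.0/16 (clear depth 16)
  lookup 23.106.27.5: bits 000101110110101000011011 walk d0:H4→d1:-→d2:-→d3:-→d4:-→d5:-→d6:-→d7:-→d8:-→d9:-→d10:-→d11:-→d12:-→d13:-→d14:-→d15:-→d16:-→d17:-→d18:-→d19:-→d20:-→d21:-→d22:-→d23:-→d24:H3 -> H3
  del 23.106.27.0/24 (clear depth 24)
  + 23.106.16.0/20 (H6) depth=20
  + 64.0.0.0/2 (H0) depth=2
  lookup 35.87.1.99: bits 00 walk d0:H4→d1:-→d2:- -> H4
  + 68.122.0.0/16 (H3) depth=16

== LOOKUPS ==
["H0","H0","H0","H4","H0","H3","H3","H4"]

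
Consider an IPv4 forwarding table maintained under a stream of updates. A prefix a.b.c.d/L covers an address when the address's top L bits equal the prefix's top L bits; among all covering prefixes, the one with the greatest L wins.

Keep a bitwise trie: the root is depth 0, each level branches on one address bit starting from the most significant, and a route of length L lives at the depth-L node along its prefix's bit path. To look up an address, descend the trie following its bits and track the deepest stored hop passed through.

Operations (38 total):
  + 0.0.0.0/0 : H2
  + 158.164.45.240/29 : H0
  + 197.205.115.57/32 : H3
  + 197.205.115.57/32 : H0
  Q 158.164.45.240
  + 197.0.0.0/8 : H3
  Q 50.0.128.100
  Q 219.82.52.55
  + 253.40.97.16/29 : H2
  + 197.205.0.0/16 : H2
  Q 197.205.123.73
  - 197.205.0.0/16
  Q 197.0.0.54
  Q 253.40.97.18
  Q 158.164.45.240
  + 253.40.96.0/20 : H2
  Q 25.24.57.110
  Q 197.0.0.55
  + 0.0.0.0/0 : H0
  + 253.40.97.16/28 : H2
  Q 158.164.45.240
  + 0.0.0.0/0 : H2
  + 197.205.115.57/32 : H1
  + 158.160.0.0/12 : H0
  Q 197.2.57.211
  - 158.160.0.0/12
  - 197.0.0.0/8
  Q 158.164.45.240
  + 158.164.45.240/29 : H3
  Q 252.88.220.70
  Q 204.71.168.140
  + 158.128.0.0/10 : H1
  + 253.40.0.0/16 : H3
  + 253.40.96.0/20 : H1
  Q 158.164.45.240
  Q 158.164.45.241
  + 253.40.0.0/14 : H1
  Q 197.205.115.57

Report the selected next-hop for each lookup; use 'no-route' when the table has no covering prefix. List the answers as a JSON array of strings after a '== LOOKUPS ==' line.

Apply in order:
  add 0.0.0.0/0 -> H2 at depth 0
  add 158.164.45.240/29 -> H0 at depth 29
  add 197.205.115.57/32 -> H3 at depth 32
  add 197.205.115.57/32 -> H0 at depth 32
  lookup 158.164.45.240: bits 10011110101001000010110111110 walk d0:H2→d1:-→d2:-→d3:-→d4:-→d5:-→d6:-→d7:-→d8:-→d9:-→d10:-→d11:-→d12:-→d13:-→d14:-→d15:-→d16:-→d17:-→d18:-→d19:-→d20:-→d21:-→d22:-→d23:-→d24:-→d25:-→d26:-→d27:-→d28:-→d29:H0 -> H0
  add 197.0.0.0/8 -> H3 at depth 8
  lookup 50.0.128.100: bits ε walk d0:H2 -> H2
  lookup 219.82.52.55: bits 110 walk d0:H2→d1:-→d2:-→d3:- -> H2
  add 253.40.97.16/29 -> H2 at depth 29
  add 197.205.0.0/16 -> H2 at depth 16
  lookup 197.205.123.73: bits 11000101110011010111 walk d0:H2→d1:-→d2:-→d3:-→d4:-→d5:-→d6:-→d7:-→d8:H3→d9:-→d10:-→d11:-→d12:-→d13:-→d14:-→d15:-→d16:H2→d17:-→d18:-→d19:-→d20:- -> H2
  - 197.205.0.0/16 clear@16
  lookup 197.0.0.54: bits 11000101 walk d0:H2→d1:-→d2:-→d3:-→d4:-→d5:-→d6:-→d7:-→d8:H3 -> H3
  lookup 253.40.97.18: bits 11111101001010000110000100010 walk d0:H2→d1:-→d2:-→d3:-→d4:-→d5:-→d6:-→d7:-→d8:-→d9:-→d10:-→d11:-→d12:-→d13:-→d14:-→d15:-→d16:-→d17:-→d18:-→d19:-→d20:-→d21:-→d22:-→d23:-→d24:-→d25:-→d26:-→d27:-→d28:-→d29:H2 -> H2
  lookup 158.164.45.240: bits 10011110101001000010110111110 walk d0:H2→d1:-→d2:-→d3:-→d4:-→d5:-→d6:-→d7:-→d8:-→d9:-→d10:-→d11:-→d12:-→d13:-→d14:-→d15:-→d16:-→d17:-→d18:-→d19:-→d20:-→d21:-→d22:-→d23:-→d24:-→d25:-→d26:-→d27:-→d28:-→d29:H0 -> H0
  add 253.40.96.0/20 -> H2 at depth 20
  lookup 25.24.57.110: bits ε walk d0:H2 -> H2
  lookup 197.0.0.55: bits 11000101 walk d0:H2→d1:-→d2:-→d3:-→d4:-→d5:-→d6:-→d7:-→d8:H3 -> H3
  add 0.0.0.0/0 -> H0 at depth 0
  add 253.40.97.16/28 -> H2 at depth 28
  lookup 158.164.45.240: bits 10011110101001000010110111110 walk d0:H0→d1:-→d2:-→d3:-→d4:-→d5:-→d6:-→d7:-→d8:-→d9:-→d10:-→d11:-→d12:-→d13:-→d14:-→d15:-→d16:-→d17:-→d18:-→d19:-→d20:-→d21:-→d22:-→d23:-→d24:-→d25:-→d26:-→d27:-→d28:-→d29:H0 -> H0
  add 0.0.0.0/0 -> H2 at depth 0
  add 197.205.115.57/32 -> H1 at depth 32
  add 158.160.0.0/12 -> H0 at depth 12
  lookup 197.2.57.211: bits 11000101 walk d0:H2→d1:-→d2:-→d3:-→d4:-→d5:-→d6:-→d7:-→d8:H3 -> H3
  - 158.160.0.0/12 clear@12
  - 197.0.0.0/8 clear@8
  lookup 158.164.45.240: bits 10011110101001000010110111110 walk d0:H2→d1:-→d2:-→d3:-→d4:-→d5:-→d6:-→d7:-→d8:-→d9:-→d10:-→d11:-→d12:-→d13:-→d14:-→d15:-→d16:-→d17:-→d18:-→d19:-→d20:-→d21:-→d22:-→d23:-→d24:-→d25:-→d26:-→d27:-→d28:-→d29:H0 -> H0
  add 158.164.45.240/29 -> H3 at depth 29
  lookup 252.88.220.70: bits 1111110 walk d0:H2→d1:-→d2:-→d3:-→d4:-→d5:-→d6:-→d7:- -> H2
  lookup 204.71.168.140: bits 1100 walk d0:H2→d1:-→d2:-→d3:-→d4:- -> H2
  add 158.128.0.0/10 -> H1 at depth 10
  add 253.40.0.0/16 -> H3 at depth 16
  add 253.40.96.0/20 -> H1 at depth 20
  lookup 158.164.45.240: bits 10011110101001000010110111110 walk d0:H2→d1:-→d2:-→d3:-→d4:-→d5:-→d6:-→d7:-→d8:-→d9:-→d10:H1→d11:-→d12:-→d13:-→d14:-→d15:-→d16:-→d17:-→d18:-→d19:-→d20:-→d21:-→d22:-→d23:-→d24:-→d25:-→d26:-→d27:-→d28:-→d29:H3 -> H3
  lookup 158.164.45.241: bits 10011110101001000010110111110 walk d0:H2→d1:-→d2:-→d3:-→d4:-→d5:-→d6:-→d7:-→d8:-→d9:-→d10:H1→d11:-→d12:-→d13:-→d14:-→d15:-→d16:-→d17:-→d18:-→d19:-→d20:-→d21:-→d22:-→d23:-→d24:-→d25:-→d26:-→d27:-→d28:-→d29:H3 -> H3
  add 253.40.0.0/14 -> H1 at depth 14
  lookup 197.205.115.57: bits 11000101110011010111001100111001 walk d0:H2→d1:-→d2:-→d3:-→d4:-→d5:-→d6:-→d7:-→d8:-→d9:-→d10:-→d11:-→d12:-→d13:-→d14:-→d15:-→d16:-→d17:-→d18:-→d19:-→d20:-→d21:-→d22:-→d23:-→d24:-→d25:-→d26:-→d27:-→d28:-→d29:-→d30:-→d31:-→d32:H1 -> H1

== LOOKUPS ==
["H0","H2","H2","H2","H3","H2","H0","H2","H3","H0","H3","H0","H2","H2","H3","H3","H1"]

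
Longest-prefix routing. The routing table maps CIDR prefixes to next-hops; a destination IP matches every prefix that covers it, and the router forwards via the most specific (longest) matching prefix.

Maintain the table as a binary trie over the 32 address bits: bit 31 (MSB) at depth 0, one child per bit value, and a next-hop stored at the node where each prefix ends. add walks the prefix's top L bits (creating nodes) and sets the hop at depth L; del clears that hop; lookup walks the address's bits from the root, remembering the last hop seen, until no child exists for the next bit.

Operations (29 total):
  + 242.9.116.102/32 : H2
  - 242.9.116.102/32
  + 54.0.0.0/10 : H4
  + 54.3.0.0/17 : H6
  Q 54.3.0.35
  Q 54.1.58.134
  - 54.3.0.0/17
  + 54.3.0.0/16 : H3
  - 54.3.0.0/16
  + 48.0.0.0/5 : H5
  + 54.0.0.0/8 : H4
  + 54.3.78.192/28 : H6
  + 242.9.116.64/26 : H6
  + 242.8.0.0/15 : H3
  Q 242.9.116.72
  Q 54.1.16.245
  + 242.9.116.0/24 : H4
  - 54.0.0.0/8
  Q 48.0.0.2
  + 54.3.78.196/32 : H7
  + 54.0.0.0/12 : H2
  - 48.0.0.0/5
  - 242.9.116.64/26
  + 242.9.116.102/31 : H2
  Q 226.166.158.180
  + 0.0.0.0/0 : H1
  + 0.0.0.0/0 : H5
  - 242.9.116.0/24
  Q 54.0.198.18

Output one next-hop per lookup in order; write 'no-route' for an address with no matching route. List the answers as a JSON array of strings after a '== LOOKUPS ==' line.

Apply in order:
  add 242.9.116.102/32 -> H2 at depth 32
  - 242.9.116.102/32 clear@32
  add 54.0.0.0/10 -> H4 at depth 10
  add 54.3.0.0/17 -> H6 at depth 17
  lookup 54.3.0.35: bits 00110110000000110 walk d0:-→d1:-→d2:-→d3:-→d4:-→d5:-→d6:-→d7:-→d8:-→d9:-→d10:H4→d11:-→d12:-→d13:-→d14:-→d15:-→d16:-→d17:H6 -> H6
  lookup 54.1.58.134: bits 00110110000000 walk d0:-→d1:-→d2:-→d3:-→d4:-→d5:-→d6:-→d7:-→d8:-→d9:-→d10:H4→d11:-→d12:-→d13:-→d14:- -> H4
  - 54.3.0.0/17 clear@17
  add 54.3.0.0/16 -> H3 at depth 16
  - 54.3.0.0/16 clear@16
  add 48.0.0.0/5 -> H5 at depth 5
  add 54.0.0.0/8 -> H4 at depth 8
  add 54.3.78.192/28 -> H6 at depth 28
  add 242.9.116.64/26 -> H6 at depth 26
  add 242.8.0.0/15 -> H3 at depth 15
  lookup 242.9.116.72: bits 11110010000010010111010001 walk d0:-→d1:-→d2:-→d3:-→d4:-→d5:-→d6:-→d7:-→d8:-→d9:-→d10:-→d11:-→d12:-→d13:-→d14:-→d15:H3→d16:-→d17:-→d18:-→d19:-→d20:-→d21:-→d22:-→d23:-→d24:-→d25:-→d26:H6 -> H6
  lookup 54.1.16.245: bits 00110110000000 walk d0:-→d1:-→d2:-→d3:-→d4:-→d5:H5→d6:-→d7:-→d8:H4→d9:-→d10:H4→d11:-→d12:-→d13:-→d14:- -> H4
  add 242.9.116.0/24 -> H4 at depth 24
  - 54.0.0.0/8 clear@8
  lookup 48.0.0.2: bits 00110 walk d0:-→d1:-→d2:-→d3:-→d4:-→d5:H5 -> H5
  add 54.3.78.196/32 -> H7 at depth 32
  add 54.0.0.0/12 -> H2 at depth 12
  - 48.0.0.0/5 clear@5
  - 242.9.116.64/26 clear@26
  add 242.9.116.102/31 -> H2 at depth 31
  lookup 226.166.158.180: bits 111 walk d0:-→d1:-→d2:-→d3:- -> no-route
  add 0.0.0.0/0 -> H1 at depth 0
  add 0.0.0.0/0 -> H5 at depth 0
  - 242.9.116.0/24 clear@24
  lookup 54.0.198.18: bits 00110110000000 walk d0:H5→d1:-→d2:-→d3:-→d4:-→d5:-→d6:-→d7:-→d8:-→d9:-→d10:H4→d11:-→d12:H2→d13:-→d14:- -> H2

== LOOKUPS ==
["H6","H4","H6","H4","H5","no-route","H2"]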